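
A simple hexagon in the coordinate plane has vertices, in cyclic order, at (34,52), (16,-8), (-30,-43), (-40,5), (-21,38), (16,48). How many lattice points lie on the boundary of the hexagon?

13

Along each edge there are gcd(|Δx|,|Δy|)+1 lattice points, so counting each shared vertex once the boundary has gcd(18,60) + gcd(46,35) + gcd(10,48) + gcd(19,33) + gcd(37,10) + gcd(18,4) = 6+1+2+1+1+2 = 13.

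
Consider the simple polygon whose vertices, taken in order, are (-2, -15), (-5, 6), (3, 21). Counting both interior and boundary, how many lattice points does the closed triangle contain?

110

Using the shoelace formula, 2A = |((-2)·6 − (-5)·(-15)) + ((-5)·21 − 3·6) + (3·(-15) − (-2)·21)| = 213, so the area is 106.5.
The number of boundary lattice points is Σ gcd(|Δx|,|Δy|) = gcd(3,21) + gcd(8,15) + gcd(5,36) = 3+1+1 = 5.
Pick's theorem gives I = A − B/2 + 1 = 106.5 − 5/2 + 1 = 105, so the closed region contains I + B = 105 + 5 = 110 lattice points.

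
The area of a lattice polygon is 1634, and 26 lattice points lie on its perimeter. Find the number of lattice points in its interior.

1622

Pick's theorem A = I + B/2 − 1 rearranges to I = A − B/2 + 1 = 1634 − 26/2 + 1 = 1622.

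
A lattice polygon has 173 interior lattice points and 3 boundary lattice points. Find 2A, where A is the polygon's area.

Pick's theorem states A = I + B/2 − 1, so A = 173 + 3/2 − 1 = 347/2.
Hence 2A = 347.

347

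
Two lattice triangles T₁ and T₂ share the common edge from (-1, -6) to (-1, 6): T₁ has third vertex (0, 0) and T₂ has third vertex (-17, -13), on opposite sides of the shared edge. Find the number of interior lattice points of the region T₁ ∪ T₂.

The union is the simple quadrilateral with vertices (-1, -6), (0, 0), (-1, 6), (-17, -13) in order.
By the shoelace formula, twice the signed area is |[(-1)·0 − 0·(-6)] + [0·6 − (-1)·0] + [(-1)·(-13) − (-17)·6] + [(-17)·(-6) − (-1)·(-13)]| = 204, so the area is 102.
The number of boundary lattice points is Σ gcd(|Δx|,|Δy|) = gcd(1,6) + gcd(1,6) + gcd(16,19) + gcd(16,7) = 1+1+1+1 = 4.
By Pick's theorem I = A − B/2 + 1 = 102 − 4/2 + 1 = 101.

101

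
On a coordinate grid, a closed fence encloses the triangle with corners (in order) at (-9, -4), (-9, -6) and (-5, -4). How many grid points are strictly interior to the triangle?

By the shoelace formula, twice the signed area is |[(-9)·(-6) − (-9)·(-4)] + [(-9)·(-4) − (-5)·(-6)] + [(-5)·(-4) − (-9)·(-4)]| = 8, so the area is 4.
Along each edge there are gcd(|Δx|,|Δy|)+1 lattice points, so counting each shared vertex once the boundary has gcd(0,2) + gcd(4,2) + gcd(4,0) = 2+2+4 = 8.
Pick's theorem gives I = A − B/2 + 1 = 4 − 8/2 + 1 = 1.

1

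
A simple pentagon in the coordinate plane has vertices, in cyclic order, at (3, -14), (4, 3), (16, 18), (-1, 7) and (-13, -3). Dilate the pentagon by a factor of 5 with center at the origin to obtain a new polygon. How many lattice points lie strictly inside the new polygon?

6281

By the shoelace formula, twice the signed area is |(3·3 − 4·(-14)) + (4·18 − 16·3) + (16·7 − (-1)·18) + ((-1)·(-3) − (-13)·7) + ((-13)·(-14) − 3·(-3))| = 504, so the area is 252.
Along each edge there are gcd(|Δx|,|Δy|)+1 lattice points, so counting each shared vertex once the boundary has gcd(1,17) + gcd(12,15) + gcd(17,11) + gcd(12,10) + gcd(16,11) = 1+3+1+2+1 = 8.
Scaling by 5 multiplies the area by 5² = 25 (so the new area is 6300) and multiplies the boundary lattice-point count by 5, giving 40.
By Pick's theorem, the interior count of the dilated polygon is 6300 − 40/2 + 1 = 6281.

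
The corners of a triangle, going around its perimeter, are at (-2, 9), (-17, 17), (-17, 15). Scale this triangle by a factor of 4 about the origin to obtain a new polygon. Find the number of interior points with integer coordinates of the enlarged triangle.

By the shoelace formula, twice the signed area is |[(-2)·17 − (-17)·9] + [(-17)·15 − (-17)·17] + [(-17)·9 − (-2)·15]| = 30, so the area is 15.
Summing gcd(|Δx|,|Δy|) over the edges gives the boundary count: gcd(15,8) + gcd(0,2) + gcd(15,6) = 1+2+3 = 6.
Scaling by 4 multiplies the area by 4² = 16 (so the new area is 240) and multiplies the boundary lattice-point count by 4, giving 24.
By Pick's theorem, the interior count of the dilated polygon is 240 − 24/2 + 1 = 229.

229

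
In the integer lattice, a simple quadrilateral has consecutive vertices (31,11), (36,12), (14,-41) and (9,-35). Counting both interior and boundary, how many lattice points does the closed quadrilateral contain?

The shoelace formula gives twice the area as |(31·12 − 36·11) + (36·(-41) − 14·12) + (14·(-35) − 9·(-41)) + (9·11 − 31·(-35))| = 605, so the area is 605/2.
Summing gcd(|Δx|,|Δy|) over the edges gives the boundary count: gcd(5,1) + gcd(22,53) + gcd(5,6) + gcd(22,46) = 1+1+1+2 = 5.
Pick's theorem gives I = A − B/2 + 1 = 605/2 − 5/2 + 1 = 301, so the closed region contains I + B = 301 + 5 = 306 lattice points.

306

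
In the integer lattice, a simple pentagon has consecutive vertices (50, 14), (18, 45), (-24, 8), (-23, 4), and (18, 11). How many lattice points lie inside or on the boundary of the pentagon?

By the shoelace formula, twice the signed area is |[50·45 − 18·14] + [18·8 − (-24)·45] + [(-24)·4 − (-23)·8] + [(-23)·11 − 18·4] + [18·14 − 50·11]| = 2687, so the area is 2687/2.
Summing gcd(|Δx|,|Δy|) over the edges gives the boundary count: gcd(32,31) + gcd(42,37) + gcd(1,4) + gcd(41,7) + gcd(32,3) = 1+1+1+1+1 = 5.
Pick's theorem gives I = A − B/2 + 1 = 2687/2 − 5/2 + 1 = 1342, so the closed region contains I + B = 1342 + 5 = 1347 lattice points.

1347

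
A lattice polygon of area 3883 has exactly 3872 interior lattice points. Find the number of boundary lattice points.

Pick's theorem gives A = I + B/2 − 1, so B = 2(A − I + 1) = 2(3883 − 3872 + 1) = 24.

24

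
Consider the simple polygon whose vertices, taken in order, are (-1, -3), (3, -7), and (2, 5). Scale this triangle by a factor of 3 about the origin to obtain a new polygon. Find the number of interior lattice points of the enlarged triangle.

The shoelace formula gives twice the area as |((-1)·(-7) − 3·(-3)) + (3·5 − 2·(-7)) + (2·(-3) − (-1)·5)| = 44, so the area is 22.
Summing gcd(|Δx|,|Δy|) over the edges gives the boundary count: gcd(4,4) + gcd(1,12) + gcd(3,8) = 4+1+1 = 6.
Scaling by 3 multiplies the area by 3² = 9 (so the new area is 198) and multiplies the boundary lattice-point count by 3, giving 18.
By Pick's theorem, the interior count of the dilated polygon is 198 − 18/2 + 1 = 190.

190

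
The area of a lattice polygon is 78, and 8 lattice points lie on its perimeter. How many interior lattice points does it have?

75

Pick's theorem A = I + B/2 − 1 rearranges to I = A − B/2 + 1 = 78 − 8/2 + 1 = 75.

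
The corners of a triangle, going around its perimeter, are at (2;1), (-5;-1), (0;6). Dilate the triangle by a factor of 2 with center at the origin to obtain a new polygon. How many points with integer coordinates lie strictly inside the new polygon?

Using the shoelace formula, 2A = |[2·(-1) − (-5)·1] + [(-5)·6 − 0·(-1)] + [0·1 − 2·6]| = 39, so the area is 39/2.
Summing gcd(|Δx|,|Δy|) over the edges gives the boundary count: gcd(7,2) + gcd(5,7) + gcd(2,5) = 1+1+1 = 3.
Scaling by 2 multiplies the area by 2² = 4 (so the new area is 78) and multiplies the boundary lattice-point count by 2, giving 6.
By Pick's theorem, the interior count of the dilated polygon is 78 − 6/2 + 1 = 76.

76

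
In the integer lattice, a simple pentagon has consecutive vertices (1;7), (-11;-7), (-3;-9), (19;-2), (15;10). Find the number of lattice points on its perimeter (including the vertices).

10

Along each edge there are gcd(|Δx|,|Δy|)+1 lattice points, so counting each shared vertex once the boundary has gcd(12,14) + gcd(8,2) + gcd(22,7) + gcd(4,12) + gcd(14,3) = 2+2+1+4+1 = 10.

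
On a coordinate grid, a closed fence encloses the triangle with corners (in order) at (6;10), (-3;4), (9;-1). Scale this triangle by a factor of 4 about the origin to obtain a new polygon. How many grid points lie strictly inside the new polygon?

The shoelace formula gives twice the area as |(6·4 − (-3)·10) + ((-3)·(-1) − 9·4) + (9·10 − 6·(-1))| = 117, so the area is 117/2.
The number of boundary lattice points is Σ gcd(|Δx|,|Δy|) = gcd(9,6) + gcd(12,5) + gcd(3,11) = 3+1+1 = 5.
Scaling by 4 multiplies the area by 4² = 16 (so the new area is 936) and multiplies the boundary lattice-point count by 4, giving 20.
By Pick's theorem, the interior count of the dilated polygon is 936 − 20/2 + 1 = 927.

927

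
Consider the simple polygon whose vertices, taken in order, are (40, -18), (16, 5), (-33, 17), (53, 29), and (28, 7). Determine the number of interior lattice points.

By the shoelace formula, twice the signed area is |[40·5 − 16·(-18)] + [16·17 − (-33)·5] + [(-33)·29 − 53·17] + [53·7 − 28·29] + [28·(-18) − 40·7]| = 2158, so the area is 1079.
The number of boundary lattice points is Σ gcd(|Δx|,|Δy|) = gcd(24,23) + gcd(49,12) + gcd(86,12) + gcd(25,22) + gcd(12,25) = 1+1+2+1+1 = 6.
Pick's theorem gives I = A − B/2 + 1 = 1079 − 6/2 + 1 = 1077.

1077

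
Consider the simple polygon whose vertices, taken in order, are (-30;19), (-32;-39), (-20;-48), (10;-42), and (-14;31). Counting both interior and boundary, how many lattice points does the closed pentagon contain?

2129

The shoelace formula gives twice the area as |((-30)·(-39) − (-32)·19) + ((-32)·(-48) − (-20)·(-39)) + ((-20)·(-42) − 10·(-48)) + (10·31 − (-14)·(-42)) + ((-14)·19 − (-30)·31)| = 4240, so the area is 2120.
Along each edge there are gcd(|Δx|,|Δy|)+1 lattice points, so counting each shared vertex once the boundary has gcd(2,58) + gcd(12,9) + gcd(30,6) + gcd(24,73) + gcd(16,12) = 2+3+6+1+4 = 16.
Pick's theorem gives I = A − B/2 + 1 = 2120 − 16/2 + 1 = 2113, so the closed region contains I + B = 2113 + 16 = 2129 lattice points.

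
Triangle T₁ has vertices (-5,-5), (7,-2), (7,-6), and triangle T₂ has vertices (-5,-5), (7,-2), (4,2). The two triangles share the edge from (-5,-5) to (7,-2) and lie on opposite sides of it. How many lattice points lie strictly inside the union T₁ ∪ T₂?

The union is the simple quadrilateral with vertices (-5,-5), (7,-6), (7,-2), (4,2) in order.
The shoelace formula gives twice the area as |((-5)·(-6) − 7·(-5)) + (7·(-2) − 7·(-6)) + (7·2 − 4·(-2)) + (4·(-5) − (-5)·2)| = 105, so the area is 52.5.
Summing gcd(|Δx|,|Δy|) over the edges gives the boundary count: gcd(12,1) + gcd(0,4) + gcd(3,4) + gcd(9,7) = 1+4+1+1 = 7.
By Pick's theorem I = A − B/2 + 1 = 52.5 − 7/2 + 1 = 50.

50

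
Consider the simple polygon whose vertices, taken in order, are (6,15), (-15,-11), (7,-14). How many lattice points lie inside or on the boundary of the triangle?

320

By the shoelace formula, twice the signed area is |[6·(-11) − (-15)·15] + [(-15)·(-14) − 7·(-11)] + [7·15 − 6·(-14)]| = 635, so the area is 635/2.
Summing gcd(|Δx|,|Δy|) over the edges gives the boundary count: gcd(21,26) + gcd(22,3) + gcd(1,29) = 1+1+1 = 3.
Pick's theorem gives I = A − B/2 + 1 = 635/2 − 3/2 + 1 = 317, so the closed region contains I + B = 317 + 3 = 320 lattice points.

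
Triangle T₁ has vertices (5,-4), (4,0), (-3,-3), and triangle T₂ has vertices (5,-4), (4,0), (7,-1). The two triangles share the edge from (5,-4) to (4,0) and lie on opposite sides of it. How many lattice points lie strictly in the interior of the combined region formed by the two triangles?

20

The union is the simple quadrilateral with vertices (5,-4), (-3,-3), (4,0), (7,-1) in order.
By the shoelace formula, twice the signed area is |[5·(-3) − (-3)·(-4)] + [(-3)·0 − 4·(-3)] + [4·(-1) − 7·0] + [7·(-4) − 5·(-1)]| = 42, so the area is 21.
Along each edge there are gcd(|Δx|,|Δy|)+1 lattice points, so counting each shared vertex once the boundary has gcd(8,1) + gcd(7,3) + gcd(3,1) + gcd(2,3) = 1+1+1+1 = 4.
By Pick's theorem I = A − B/2 + 1 = 21 − 4/2 + 1 = 20.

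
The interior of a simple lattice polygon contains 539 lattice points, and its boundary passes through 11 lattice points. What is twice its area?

1087

By Pick's theorem, A = I + B/2 − 1 = 539 + 11/2 − 1 = 1087/2.
Hence 2A = 1087.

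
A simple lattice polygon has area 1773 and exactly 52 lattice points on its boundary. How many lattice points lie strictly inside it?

Pick's theorem A = I + B/2 − 1 rearranges to I = A − B/2 + 1 = 1773 − 52/2 + 1 = 1748.

1748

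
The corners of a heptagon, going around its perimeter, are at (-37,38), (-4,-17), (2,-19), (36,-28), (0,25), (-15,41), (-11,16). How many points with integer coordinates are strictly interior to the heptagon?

By the shoelace formula, twice the signed area is |[(-37)·(-17) − (-4)·38] + [(-4)·(-19) − 2·(-17)] + [2·(-28) − 36·(-19)] + [36·25 − 0·(-28)] + [0·41 − (-15)·25] + [(-15)·16 − (-11)·41] + [(-11)·38 − (-37)·16]| = 3179, so the area is 3179/2.
The number of boundary lattice points is Σ gcd(|Δx|,|Δy|) = gcd(33,55) + gcd(6,2) + gcd(34,9) + gcd(36,53) + gcd(15,16) + gcd(4,25) + gcd(26,22) = 11+2+1+1+1+1+2 = 19.
Pick's theorem gives I = A − B/2 + 1 = 3179/2 − 19/2 + 1 = 1581.

1581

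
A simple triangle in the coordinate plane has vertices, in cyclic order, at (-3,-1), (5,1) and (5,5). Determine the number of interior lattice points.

Using the shoelace formula, 2A = |((-3)·1 − 5·(-1)) + (5·5 − 5·1) + (5·(-1) − (-3)·5)| = 32, so the area is 16.
The number of boundary lattice points is Σ gcd(|Δx|,|Δy|) = gcd(8,2) + gcd(0,4) + gcd(8,6) = 2+4+2 = 8.
By Pick's theorem A = I + B/2 − 1, so I = 16 − 8/2 + 1 = 13.

13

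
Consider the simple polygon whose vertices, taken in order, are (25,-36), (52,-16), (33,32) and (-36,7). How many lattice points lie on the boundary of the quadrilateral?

Along each edge there are gcd(|Δx|,|Δy|)+1 lattice points, so counting each shared vertex once the boundary has gcd(27,20) + gcd(19,48) + gcd(69,25) + gcd(61,43) = 1+1+1+1 = 4.

4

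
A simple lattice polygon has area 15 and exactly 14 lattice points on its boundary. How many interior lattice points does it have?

From Pick's theorem, I = A − B/2 + 1 = 15 − 14/2 + 1 = 9.

9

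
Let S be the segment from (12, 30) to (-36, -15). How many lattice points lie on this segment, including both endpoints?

4

The number of lattice points on a segment between lattice points is gcd(|Δx|,|Δy|) + 1 = gcd(48,45) + 1 = 3 + 1 = 4.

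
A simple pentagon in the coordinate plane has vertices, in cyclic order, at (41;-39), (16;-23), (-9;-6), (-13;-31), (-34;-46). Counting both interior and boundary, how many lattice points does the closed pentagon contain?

Using the shoelace formula, 2A = |(41·(-23) − 16·(-39)) + (16·(-6) − (-9)·(-23)) + ((-9)·(-31) − (-13)·(-6)) + ((-13)·(-46) − (-34)·(-31)) + ((-34)·(-39) − 41·(-46))| = 2335, so the area is 2335/2.
Along each edge there are gcd(|Δx|,|Δy|)+1 lattice points, so counting each shared vertex once the boundary has gcd(25,16) + gcd(25,17) + gcd(4,25) + gcd(21,15) + gcd(75,7) = 1+1+1+3+1 = 7.
Pick's theorem gives I = A − B/2 + 1 = 2335/2 − 7/2 + 1 = 1165, so the closed region contains I + B = 1165 + 7 = 1172 lattice points.

1172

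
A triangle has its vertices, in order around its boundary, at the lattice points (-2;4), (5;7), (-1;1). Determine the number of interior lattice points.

By the shoelace formula, twice the signed area is |[(-2)·7 − 5·4] + [5·1 − (-1)·7] + [(-1)·4 − (-2)·1]| = 24, so the area is 12.
Along each edge there are gcd(|Δx|,|Δy|)+1 lattice points, so counting each shared vertex once the boundary has gcd(7,3) + gcd(6,6) + gcd(1,3) = 1+6+1 = 8.
Pick's theorem gives I = A − B/2 + 1 = 12 − 8/2 + 1 = 9.

9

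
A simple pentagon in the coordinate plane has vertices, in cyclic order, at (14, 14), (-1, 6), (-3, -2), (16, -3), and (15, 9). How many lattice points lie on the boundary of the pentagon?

6

Summing gcd(|Δx|,|Δy|) over the edges gives the boundary count: gcd(15,8) + gcd(2,8) + gcd(19,1) + gcd(1,12) + gcd(1,5) = 1+2+1+1+1 = 6.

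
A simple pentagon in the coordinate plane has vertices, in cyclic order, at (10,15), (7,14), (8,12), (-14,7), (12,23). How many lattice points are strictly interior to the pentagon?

110

Using the shoelace formula, 2A = |[10·14 − 7·15] + [7·12 − 8·14] + [8·7 − (-14)·12] + [(-14)·23 − 12·7] + [12·15 − 10·23]| = 225, so the area is 112.5.
Summing gcd(|Δx|,|Δy|) over the edges gives the boundary count: gcd(3,1) + gcd(1,2) + gcd(22,5) + gcd(26,16) + gcd(2,8) = 1+1+1+2+2 = 7.
Pick's theorem gives I = A − B/2 + 1 = 112.5 − 7/2 + 1 = 110.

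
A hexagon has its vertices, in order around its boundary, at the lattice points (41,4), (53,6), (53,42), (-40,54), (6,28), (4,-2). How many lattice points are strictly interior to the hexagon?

By the shoelace formula, twice the signed area is |(41·6 − 53·4) + (53·42 − 53·6) + (53·54 − (-40)·42) + ((-40)·28 − 6·54) + (6·(-2) − 4·28) + (4·4 − 41·(-2))| = 5014, so the area is 2507.
Summing gcd(|Δx|,|Δy|) over the edges gives the boundary count: gcd(12,2) + gcd(0,36) + gcd(93,12) + gcd(46,26) + gcd(2,30) + gcd(37,6) = 2+36+3+2+2+1 = 46.
Pick's theorem gives I = A − B/2 + 1 = 2507 − 46/2 + 1 = 2485.

2485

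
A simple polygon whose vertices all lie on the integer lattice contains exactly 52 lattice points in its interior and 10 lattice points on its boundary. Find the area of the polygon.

By Pick's theorem, A = I + B/2 − 1 = 52 + 10/2 − 1 = 56.

56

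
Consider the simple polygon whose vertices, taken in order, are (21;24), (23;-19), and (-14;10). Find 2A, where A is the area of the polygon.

By the shoelace formula, twice the signed area is |(21·(-19) − 23·24) + (23·10 − (-14)·(-19)) + ((-14)·24 − 21·10)| = 1533, so the area is 766.5.

1533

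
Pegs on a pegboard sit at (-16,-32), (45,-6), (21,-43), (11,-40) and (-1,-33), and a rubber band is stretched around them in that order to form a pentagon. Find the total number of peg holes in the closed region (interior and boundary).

The shoelace formula gives twice the area as |[(-16)·(-6) − 45·(-32)] + [45·(-43) − 21·(-6)] + [21·(-40) − 11·(-43)] + [11·(-33) − (-1)·(-40)] + [(-1)·(-32) − (-16)·(-33)]| = 1539, so the area is 769.5.
Summing gcd(|Δx|,|Δy|) over the edges gives the boundary count: gcd(61,26) + gcd(24,37) + gcd(10,3) + gcd(12,7) + gcd(15,1) = 1+1+1+1+1 = 5.
Pick's theorem gives I = A − B/2 + 1 = 769.5 − 5/2 + 1 = 768, so the closed region contains I + B = 768 + 5 = 773 lattice points.

773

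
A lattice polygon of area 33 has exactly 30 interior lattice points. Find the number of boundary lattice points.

8

Pick's theorem gives A = I + B/2 − 1, so B = 2(A − I + 1) = 2(33 − 30 + 1) = 8.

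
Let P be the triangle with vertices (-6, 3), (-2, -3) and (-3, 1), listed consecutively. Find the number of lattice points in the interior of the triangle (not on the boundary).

The shoelace formula gives twice the area as |((-6)·(-3) − (-2)·3) + ((-2)·1 − (-3)·(-3)) + ((-3)·3 − (-6)·1)| = 10, so the area is 5.
The number of boundary lattice points is Σ gcd(|Δx|,|Δy|) = gcd(4,6) + gcd(1,4) + gcd(3,2) = 2+1+1 = 4.
Pick's theorem gives I = A − B/2 + 1 = 5 − 4/2 + 1 = 4.

4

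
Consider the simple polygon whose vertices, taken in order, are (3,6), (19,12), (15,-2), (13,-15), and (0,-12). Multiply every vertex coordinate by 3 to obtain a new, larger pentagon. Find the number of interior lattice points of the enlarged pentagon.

Using the shoelace formula, 2A = |(3·12 − 19·6) + (19·(-2) − 15·12) + (15·(-15) − 13·(-2)) + (13·(-12) − 0·(-15)) + (0·6 − 3·(-12))| = 615, so the area is 307.5.
Along each edge there are gcd(|Δx|,|Δy|)+1 lattice points, so counting each shared vertex once the boundary has gcd(16,6) + gcd(4,14) + gcd(2,13) + gcd(13,3) + gcd(3,18) = 2+2+1+1+3 = 9.
Scaling by 3 multiplies the area by 3² = 9 (so the new area is 5535/2) and multiplies the boundary lattice-point count by 3, giving 27.
By Pick's theorem, the interior count of the dilated polygon is 5535/2 − 27/2 + 1 = 2755.

2755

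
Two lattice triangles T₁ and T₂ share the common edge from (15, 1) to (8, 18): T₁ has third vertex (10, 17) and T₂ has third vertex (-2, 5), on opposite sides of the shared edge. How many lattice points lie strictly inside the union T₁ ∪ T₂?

143

The union is the simple quadrilateral with vertices (15, 1), (10, 17), (8, 18), (-2, 5) in order.
The shoelace formula gives twice the area as |[15·17 − 10·1] + [10·18 − 8·17] + [8·5 − (-2)·18] + [(-2)·1 − 15·5]| = 288, so the area is 144.
Summing gcd(|Δx|,|Δy|) over the edges gives the boundary count: gcd(5,16) + gcd(2,1) + gcd(10,13) + gcd(17,4) = 1+1+1+1 = 4.
By Pick's theorem I = A − B/2 + 1 = 144 − 4/2 + 1 = 143.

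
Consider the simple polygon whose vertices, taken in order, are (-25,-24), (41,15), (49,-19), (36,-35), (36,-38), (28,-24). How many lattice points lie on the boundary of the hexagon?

Summing gcd(|Δx|,|Δy|) over the edges gives the boundary count: gcd(66,39) + gcd(8,34) + gcd(13,16) + gcd(0,3) + gcd(8,14) + gcd(53,0) = 3+2+1+3+2+53 = 64.

64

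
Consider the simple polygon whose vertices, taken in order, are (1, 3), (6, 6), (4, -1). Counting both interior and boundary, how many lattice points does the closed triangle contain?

By the shoelace formula, twice the signed area is |[1·6 − 6·3] + [6·(-1) − 4·6] + [4·3 − 1·(-1)]| = 29, so the area is 14.5.
Summing gcd(|Δx|,|Δy|) over the edges gives the boundary count: gcd(5,3) + gcd(2,7) + gcd(3,4) = 1+1+1 = 3.
Pick's theorem gives I = A − B/2 + 1 = 14.5 − 3/2 + 1 = 14, so the closed region contains I + B = 14 + 3 = 17 lattice points.

17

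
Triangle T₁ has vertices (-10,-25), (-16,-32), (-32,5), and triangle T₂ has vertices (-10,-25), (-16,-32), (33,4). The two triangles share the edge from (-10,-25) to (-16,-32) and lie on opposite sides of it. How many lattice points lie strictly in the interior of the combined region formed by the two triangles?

The union is the simple quadrilateral with vertices (-10,-25), (-32,5), (-16,-32), (33,4) in order.
Using the shoelace formula, 2A = |[(-10)·5 − (-32)·(-25)] + [(-32)·(-32) − (-16)·5] + [(-16)·4 − 33·(-32)] + [33·(-25) − (-10)·4]| = 461, so the area is 230.5.
Along each edge there are gcd(|Δx|,|Δy|)+1 lattice points, so counting each shared vertex once the boundary has gcd(22,30) + gcd(16,37) + gcd(49,36) + gcd(43,29) = 2+1+1+1 = 5.
By Pick's theorem I = A − B/2 + 1 = 230.5 − 5/2 + 1 = 229.

229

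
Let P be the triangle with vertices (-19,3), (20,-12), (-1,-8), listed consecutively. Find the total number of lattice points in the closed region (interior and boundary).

83

By the shoelace formula, twice the signed area is |[(-19)·(-12) − 20·3] + [20·(-8) − (-1)·(-12)] + [(-1)·3 − (-19)·(-8)]| = 159, so the area is 159/2.
Along each edge there are gcd(|Δx|,|Δy|)+1 lattice points, so counting each shared vertex once the boundary has gcd(39,15) + gcd(21,4) + gcd(18,11) = 3+1+1 = 5.
Pick's theorem gives I = A − B/2 + 1 = 159/2 − 5/2 + 1 = 78, so the closed region contains I + B = 78 + 5 = 83 lattice points.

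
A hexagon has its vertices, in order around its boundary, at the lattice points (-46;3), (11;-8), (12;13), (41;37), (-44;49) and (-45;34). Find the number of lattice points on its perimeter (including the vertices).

6

Along each edge there are gcd(|Δx|,|Δy|)+1 lattice points, so counting each shared vertex once the boundary has gcd(57,11) + gcd(1,21) + gcd(29,24) + gcd(85,12) + gcd(1,15) + gcd(1,31) = 1+1+1+1+1+1 = 6.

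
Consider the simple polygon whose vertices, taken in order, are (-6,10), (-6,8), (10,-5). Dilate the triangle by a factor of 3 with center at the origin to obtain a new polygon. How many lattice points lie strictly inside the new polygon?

139

The shoelace formula gives twice the area as |[(-6)·8 − (-6)·10] + [(-6)·(-5) − 10·8] + [10·10 − (-6)·(-5)]| = 32, so the area is 16.
Along each edge there are gcd(|Δx|,|Δy|)+1 lattice points, so counting each shared vertex once the boundary has gcd(0,2) + gcd(16,13) + gcd(16,15) = 2+1+1 = 4.
Scaling by 3 multiplies the area by 3² = 9 (so the new area is 144) and multiplies the boundary lattice-point count by 3, giving 12.
By Pick's theorem, the interior count of the dilated polygon is 144 − 12/2 + 1 = 139.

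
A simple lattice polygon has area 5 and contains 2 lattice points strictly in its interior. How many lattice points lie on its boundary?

8

Pick's theorem gives A = I + B/2 − 1, so B = 2(A − I + 1) = 2(5 − 2 + 1) = 8.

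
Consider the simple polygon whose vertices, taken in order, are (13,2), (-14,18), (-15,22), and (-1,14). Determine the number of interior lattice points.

Using the shoelace formula, 2A = |[13·18 − (-14)·2] + [(-14)·22 − (-15)·18] + [(-15)·14 − (-1)·22] + [(-1)·2 − 13·14]| = 148, so the area is 74.
Along each edge there are gcd(|Δx|,|Δy|)+1 lattice points, so counting each shared vertex once the boundary has gcd(27,16) + gcd(1,4) + gcd(14,8) + gcd(14,12) = 1+1+2+2 = 6.
By Pick's theorem A = I + B/2 − 1, so I = 74 − 6/2 + 1 = 72.

72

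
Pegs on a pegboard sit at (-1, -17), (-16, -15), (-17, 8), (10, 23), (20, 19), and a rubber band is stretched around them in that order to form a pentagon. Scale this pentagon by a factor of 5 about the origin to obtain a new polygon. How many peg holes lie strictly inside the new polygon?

21251

By the shoelace formula, twice the signed area is |((-1)·(-15) − (-16)·(-17)) + ((-16)·8 − (-17)·(-15)) + ((-17)·23 − 10·8) + (10·19 − 20·23) + (20·(-17) − (-1)·19)| = 1702, so the area is 851.
The number of boundary lattice points is Σ gcd(|Δx|,|Δy|) = gcd(15,2) + gcd(1,23) + gcd(27,15) + gcd(10,4) + gcd(21,36) = 1+1+3+2+3 = 10.
Scaling by 5 multiplies the area by 5² = 25 (so the new area is 21275) and multiplies the boundary lattice-point count by 5, giving 50.
By Pick's theorem, the interior count of the dilated polygon is 21275 − 50/2 + 1 = 21251.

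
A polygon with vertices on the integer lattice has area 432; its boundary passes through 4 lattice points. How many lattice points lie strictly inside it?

431

Pick's theorem A = I + B/2 − 1 rearranges to I = A − B/2 + 1 = 432 − 4/2 + 1 = 431.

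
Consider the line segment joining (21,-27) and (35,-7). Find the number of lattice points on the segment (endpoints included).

The number of lattice points on a segment between lattice points is gcd(|Δx|,|Δy|) + 1 = gcd(14,20) + 1 = 2 + 1 = 3.

3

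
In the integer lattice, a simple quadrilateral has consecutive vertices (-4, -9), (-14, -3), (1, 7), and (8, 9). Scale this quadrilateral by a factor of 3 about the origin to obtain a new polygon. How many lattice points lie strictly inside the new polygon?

The shoelace formula gives twice the area as |((-4)·(-3) − (-14)·(-9)) + ((-14)·7 − 1·(-3)) + (1·9 − 8·7) + (8·(-9) − (-4)·9)| = 292, so the area is 146.
Along each edge there are gcd(|Δx|,|Δy|)+1 lattice points, so counting each shared vertex once the boundary has gcd(10,6) + gcd(15,10) + gcd(7,2) + gcd(12,18) = 2+5+1+6 = 14.
Scaling by 3 multiplies the area by 3² = 9 (so the new area is 1314) and multiplies the boundary lattice-point count by 3, giving 42.
By Pick's theorem, the interior count of the dilated polygon is 1314 − 42/2 + 1 = 1294.

1294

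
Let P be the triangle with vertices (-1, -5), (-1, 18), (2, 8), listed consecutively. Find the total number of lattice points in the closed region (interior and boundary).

48

Using the shoelace formula, 2A = |((-1)·18 − (-1)·(-5)) + ((-1)·8 − 2·18) + (2·(-5) − (-1)·8)| = 69, so the area is 69/2.
Summing gcd(|Δx|,|Δy|) over the edges gives the boundary count: gcd(0,23) + gcd(3,10) + gcd(3,13) = 23+1+1 = 25.
Pick's theorem gives I = A − B/2 + 1 = 69/2 − 25/2 + 1 = 23, so the closed region contains I + B = 23 + 25 = 48 lattice points.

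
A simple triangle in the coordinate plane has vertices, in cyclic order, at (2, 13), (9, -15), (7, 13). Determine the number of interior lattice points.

64

Using the shoelace formula, 2A = |[2·(-15) − 9·13] + [9·13 − 7·(-15)] + [7·13 − 2·13]| = 140, so the area is 70.
Summing gcd(|Δx|,|Δy|) over the edges gives the boundary count: gcd(7,28) + gcd(2,28) + gcd(5,0) = 7+2+5 = 14.
Pick's theorem gives I = A − B/2 + 1 = 70 − 14/2 + 1 = 64.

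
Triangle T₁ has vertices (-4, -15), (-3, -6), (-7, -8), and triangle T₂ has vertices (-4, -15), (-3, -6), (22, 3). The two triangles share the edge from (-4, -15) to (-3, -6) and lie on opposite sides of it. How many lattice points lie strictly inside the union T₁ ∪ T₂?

The union is the simple quadrilateral with vertices (-4, -15), (-7, -8), (-3, -6), (22, 3) in order.
The shoelace formula gives twice the area as |((-4)·(-8) − (-7)·(-15)) + ((-7)·(-6) − (-3)·(-8)) + ((-3)·3 − 22·(-6)) + (22·(-15) − (-4)·3)| = 250, so the area is 125.
The number of boundary lattice points is Σ gcd(|Δx|,|Δy|) = gcd(3,7) + gcd(4,2) + gcd(25,9) + gcd(26,18) = 1+2+1+2 = 6.
By Pick's theorem I = A − B/2 + 1 = 125 − 6/2 + 1 = 123.

123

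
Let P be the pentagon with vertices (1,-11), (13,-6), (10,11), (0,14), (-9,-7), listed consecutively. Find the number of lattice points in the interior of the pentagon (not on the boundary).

The shoelace formula gives twice the area as |(1·(-6) − 13·(-11)) + (13·11 − 10·(-6)) + (10·14 − 0·11) + (0·(-7) − (-9)·14) + ((-9)·(-11) − 1·(-7))| = 712, so the area is 356.
Along each edge there are gcd(|Δx|,|Δy|)+1 lattice points, so counting each shared vertex once the boundary has gcd(12,5) + gcd(3,17) + gcd(10,3) + gcd(9,21) + gcd(10,4) = 1+1+1+3+2 = 8.
Pick's theorem gives I = A − B/2 + 1 = 356 − 8/2 + 1 = 353.

353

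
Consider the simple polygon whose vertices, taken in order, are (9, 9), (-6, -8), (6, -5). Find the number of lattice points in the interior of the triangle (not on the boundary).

By the shoelace formula, twice the signed area is |(9·(-8) − (-6)·9) + ((-6)·(-5) − 6·(-8)) + (6·9 − 9·(-5))| = 159, so the area is 159/2.
Summing gcd(|Δx|,|Δy|) over the edges gives the boundary count: gcd(15,17) + gcd(12,3) + gcd(3,14) = 1+3+1 = 5.
By Pick's theorem A = I + B/2 − 1, so I = 159/2 − 5/2 + 1 = 78.

78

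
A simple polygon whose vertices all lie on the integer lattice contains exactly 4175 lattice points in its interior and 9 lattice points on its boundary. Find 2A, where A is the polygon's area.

8357

Pick's theorem states A = I + B/2 − 1, so A = 4175 + 9/2 − 1 = 8357/2.
Hence 2A = 8357.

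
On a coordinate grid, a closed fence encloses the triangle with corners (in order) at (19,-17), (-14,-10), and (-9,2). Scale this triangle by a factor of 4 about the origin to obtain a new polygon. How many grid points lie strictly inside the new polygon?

3443

By the shoelace formula, twice the signed area is |(19·(-10) − (-14)·(-17)) + ((-14)·2 − (-9)·(-10)) + ((-9)·(-17) − 19·2)| = 431, so the area is 431/2.
The number of boundary lattice points is Σ gcd(|Δx|,|Δy|) = gcd(33,7) + gcd(5,12) + gcd(28,19) = 1+1+1 = 3.
Scaling by 4 multiplies the area by 4² = 16 (so the new area is 3448) and multiplies the boundary lattice-point count by 4, giving 12.
By Pick's theorem, the interior count of the dilated polygon is 3448 − 12/2 + 1 = 3443.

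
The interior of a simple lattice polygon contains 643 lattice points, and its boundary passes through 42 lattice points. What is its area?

By Pick's theorem, A = I + B/2 − 1 = 643 + 42/2 − 1 = 663.

663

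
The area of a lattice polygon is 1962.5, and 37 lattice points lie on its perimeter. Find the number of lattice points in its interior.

1945

From Pick's theorem, I = A − B/2 + 1 = 1962.5 − 37/2 + 1 = 1945.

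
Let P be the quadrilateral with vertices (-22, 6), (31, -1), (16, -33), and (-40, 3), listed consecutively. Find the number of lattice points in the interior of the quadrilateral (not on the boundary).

1305

By the shoelace formula, twice the signed area is |((-22)·(-1) − 31·6) + (31·(-33) − 16·(-1)) + (16·3 − (-40)·(-33)) + ((-40)·6 − (-22)·3)| = 2617, so the area is 2617/2.
Along each edge there are gcd(|Δx|,|Δy|)+1 lattice points, so counting each shared vertex once the boundary has gcd(53,7) + gcd(15,32) + gcd(56,36) + gcd(18,3) = 1+1+4+3 = 9.
Pick's theorem gives I = A − B/2 + 1 = 2617/2 − 9/2 + 1 = 1305.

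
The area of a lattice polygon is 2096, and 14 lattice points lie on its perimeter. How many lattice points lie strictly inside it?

Pick's theorem A = I + B/2 − 1 rearranges to I = A − B/2 + 1 = 2096 − 14/2 + 1 = 2090.

2090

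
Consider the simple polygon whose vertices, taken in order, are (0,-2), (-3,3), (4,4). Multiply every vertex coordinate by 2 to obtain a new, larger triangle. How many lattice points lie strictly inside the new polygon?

Using the shoelace formula, 2A = |(0·3 − (-3)·(-2)) + ((-3)·4 − 4·3) + (4·(-2) − 0·4)| = 38, so the area is 19.
Along each edge there are gcd(|Δx|,|Δy|)+1 lattice points, so counting each shared vertex once the boundary has gcd(3,5) + gcd(7,1) + gcd(4,6) = 1+1+2 = 4.
Scaling by 2 multiplies the area by 2² = 4 (so the new area is 76) and multiplies the boundary lattice-point count by 2, giving 8.
By Pick's theorem, the interior count of the dilated polygon is 76 − 8/2 + 1 = 73.

73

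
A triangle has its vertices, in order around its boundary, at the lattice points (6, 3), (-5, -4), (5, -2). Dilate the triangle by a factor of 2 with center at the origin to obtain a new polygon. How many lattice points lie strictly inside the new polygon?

93

Using the shoelace formula, 2A = |(6·(-4) − (-5)·3) + ((-5)·(-2) − 5·(-4)) + (5·3 − 6·(-2))| = 48, so the area is 24.
Summing gcd(|Δx|,|Δy|) over the edges gives the boundary count: gcd(11,7) + gcd(10,2) + gcd(1,5) = 1+2+1 = 4.
Scaling by 2 multiplies the area by 2² = 4 (so the new area is 96) and multiplies the boundary lattice-point count by 2, giving 8.
By Pick's theorem, the interior count of the dilated polygon is 96 − 8/2 + 1 = 93.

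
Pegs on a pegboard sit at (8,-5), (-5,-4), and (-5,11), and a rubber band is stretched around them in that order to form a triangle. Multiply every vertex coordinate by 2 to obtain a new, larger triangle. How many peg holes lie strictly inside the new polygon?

374

By the shoelace formula, twice the signed area is |(8·(-4) − (-5)·(-5)) + ((-5)·11 − (-5)·(-4)) + ((-5)·(-5) − 8·11)| = 195, so the area is 195/2.
The number of boundary lattice points is Σ gcd(|Δx|,|Δy|) = gcd(13,1) + gcd(0,15) + gcd(13,16) = 1+15+1 = 17.
Scaling by 2 multiplies the area by 2² = 4 (so the new area is 390) and multiplies the boundary lattice-point count by 2, giving 34.
By Pick's theorem, the interior count of the dilated polygon is 390 − 34/2 + 1 = 374.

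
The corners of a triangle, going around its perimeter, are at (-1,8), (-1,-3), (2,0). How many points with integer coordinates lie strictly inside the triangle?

The shoelace formula gives twice the area as |[(-1)·(-3) − (-1)·8] + [(-1)·0 − 2·(-3)] + [2·8 − (-1)·0]| = 33, so the area is 16.5.
Summing gcd(|Δx|,|Δy|) over the edges gives the boundary count: gcd(0,11) + gcd(3,3) + gcd(3,8) = 11+3+1 = 15.
By Pick's theorem A = I + B/2 − 1, so I = 16.5 − 15/2 + 1 = 10.

10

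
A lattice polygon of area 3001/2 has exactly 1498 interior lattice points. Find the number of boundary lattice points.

7

Pick's theorem gives A = I + B/2 − 1, so B = 2(A − I + 1) = 2(3001/2 − 1498 + 1) = 7.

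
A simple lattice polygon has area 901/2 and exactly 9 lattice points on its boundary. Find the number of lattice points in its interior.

Pick's theorem A = I + B/2 − 1 rearranges to I = A − B/2 + 1 = 901/2 − 9/2 + 1 = 447.

447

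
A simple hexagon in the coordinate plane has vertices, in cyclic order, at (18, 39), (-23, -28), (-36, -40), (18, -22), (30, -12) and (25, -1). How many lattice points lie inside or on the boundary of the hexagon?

By the shoelace formula, twice the signed area is |[18·(-28) − (-23)·39] + [(-23)·(-40) − (-36)·(-28)] + [(-36)·(-22) − 18·(-40)] + [18·(-12) − 30·(-22)] + [30·(-1) − 25·(-12)] + [25·39 − 18·(-1)]| = 3524, so the area is 1762.
Along each edge there are gcd(|Δx|,|Δy|)+1 lattice points, so counting each shared vertex once the boundary has gcd(41,67) + gcd(13,12) + gcd(54,18) + gcd(12,10) + gcd(5,11) + gcd(7,40) = 1+1+18+2+1+1 = 24.
Pick's theorem gives I = A − B/2 + 1 = 1762 − 24/2 + 1 = 1751, so the closed region contains I + B = 1751 + 24 = 1775 lattice points.

1775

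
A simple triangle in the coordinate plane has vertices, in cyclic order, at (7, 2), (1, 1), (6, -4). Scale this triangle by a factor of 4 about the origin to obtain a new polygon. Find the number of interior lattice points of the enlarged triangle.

The shoelace formula gives twice the area as |[7·1 − 1·2] + [1·(-4) − 6·1] + [6·2 − 7·(-4)]| = 35, so the area is 17.5.
Along each edge there are gcd(|Δx|,|Δy|)+1 lattice points, so counting each shared vertex once the boundary has gcd(6,1) + gcd(5,5) + gcd(1,6) = 1+5+1 = 7.
Scaling by 4 multiplies the area by 4² = 16 (so the new area is 280) and multiplies the boundary lattice-point count by 4, giving 28.
By Pick's theorem, the interior count of the dilated polygon is 280 − 28/2 + 1 = 267.

267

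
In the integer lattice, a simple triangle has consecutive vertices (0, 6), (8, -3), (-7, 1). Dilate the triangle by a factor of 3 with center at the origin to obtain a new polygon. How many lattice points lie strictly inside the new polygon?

Using the shoelace formula, 2A = |(0·(-3) − 8·6) + (8·1 − (-7)·(-3)) + ((-7)·6 − 0·1)| = 103, so the area is 103/2.
The number of boundary lattice points is Σ gcd(|Δx|,|Δy|) = gcd(8,9) + gcd(15,4) + gcd(7,5) = 1+1+1 = 3.
Scaling by 3 multiplies the area by 3² = 9 (so the new area is 463.5) and multiplies the boundary lattice-point count by 3, giving 9.
By Pick's theorem, the interior count of the dilated polygon is 463.5 − 9/2 + 1 = 460.

460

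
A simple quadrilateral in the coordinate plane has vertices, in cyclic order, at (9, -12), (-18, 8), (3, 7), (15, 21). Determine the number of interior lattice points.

350

Using the shoelace formula, 2A = |(9·8 − (-18)·(-12)) + ((-18)·7 − 3·8) + (3·21 − 15·7) + (15·(-12) − 9·21)| = 705, so the area is 352.5.
The number of boundary lattice points is Σ gcd(|Δx|,|Δy|) = gcd(27,20) + gcd(21,1) + gcd(12,14) + gcd(6,33) = 1+1+2+3 = 7.
Pick's theorem gives I = A − B/2 + 1 = 352.5 − 7/2 + 1 = 350.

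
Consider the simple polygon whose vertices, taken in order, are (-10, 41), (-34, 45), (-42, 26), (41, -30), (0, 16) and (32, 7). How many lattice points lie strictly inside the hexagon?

By the shoelace formula, twice the signed area is |((-10)·45 − (-34)·41) + ((-34)·26 − (-42)·45) + ((-42)·(-30) − 41·26) + (41·16 − 0·(-30)) + (0·7 − 32·16) + (32·41 − (-10)·7)| = 3670, so the area is 1835.
The number of boundary lattice points is Σ gcd(|Δx|,|Δy|) = gcd(24,4) + gcd(8,19) + gcd(83,56) + gcd(41,46) + gcd(32,9) + gcd(42,34) = 4+1+1+1+1+2 = 10.
Pick's theorem gives I = A − B/2 + 1 = 1835 − 10/2 + 1 = 1831.

1831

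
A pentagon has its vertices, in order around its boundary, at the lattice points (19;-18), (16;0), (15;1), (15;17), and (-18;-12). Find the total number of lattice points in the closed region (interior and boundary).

623

The shoelace formula gives twice the area as |[19·0 − 16·(-18)] + [16·1 − 15·0] + [15·17 − 15·1] + [15·(-12) − (-18)·17] + [(-18)·(-18) − 19·(-12)]| = 1222, so the area is 611.
The number of boundary lattice points is Σ gcd(|Δx|,|Δy|) = gcd(3,18) + gcd(1,1) + gcd(0,16) + gcd(33,29) + gcd(37,6) = 3+1+16+1+1 = 22.
Pick's theorem gives I = A − B/2 + 1 = 611 − 22/2 + 1 = 601, so the closed region contains I + B = 601 + 22 = 623 lattice points.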